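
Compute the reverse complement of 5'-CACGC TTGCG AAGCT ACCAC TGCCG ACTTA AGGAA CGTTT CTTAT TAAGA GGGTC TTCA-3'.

5'-TGAAGACCCTCTTAATAAGAAACGTTCCTTAAGTCGGCAGTGGTAGCTTCGCAAGCGTG-3'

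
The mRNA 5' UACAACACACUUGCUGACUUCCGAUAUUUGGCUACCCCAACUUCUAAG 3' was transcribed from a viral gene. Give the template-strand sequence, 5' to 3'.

5'-CTTAGAAGTTGGGGTAGCCAAATATCGGAAGTCAGCAAGTGTGTTGTA-3'

Replace U with T to get the coding DNA strand: TACAACACACTTGCTGACTTCCGATATTTGGCTACCCCAACTTCTAAG. The template strand is its reverse complement (complement ATGTTGTGTGAACGACTGAAGGCTATAAACCGATGGGGTTGAAGATTC, then reverse).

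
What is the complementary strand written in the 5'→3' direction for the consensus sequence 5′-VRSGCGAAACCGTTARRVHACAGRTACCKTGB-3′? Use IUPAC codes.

5′-VCAMGGTAYCTGTDBYYTAACGGTTTCGCSYB-3′

Standard pairs A↔T, G↔C; ambiguity codes pair R↔Y, K↔M, S↔S, B↔V, H↔D. Complement (BYSCGCTTTGGCAATYYBDTGTCYATGGMACV), then reverse for 5'→3'.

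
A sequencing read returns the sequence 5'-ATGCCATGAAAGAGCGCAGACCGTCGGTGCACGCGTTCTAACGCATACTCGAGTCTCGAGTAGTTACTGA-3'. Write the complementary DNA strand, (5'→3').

The complement of ATGCCATGAAAGAGCGCAGACCGTCGGTGCACGCGTTCTAACGCATACTCGAGTCTCGAGTAGTTACTGA is TACGGTACTTTCTCGCGTCTGGCAGCCACGTGCGCAAGATTGCGTATGAGCTCAGAGCTCATCAATGACT (A↔T, G↔C). DNA strands are antiparallel, so the complementary strand runs 3'→5'; reversing gives the 5'→3' form.

5'-TCAGTAACTACTCGAGACTCGAGTATGCGTTAGAACGCGTGCACCGACGGTCTGCGCTCTTTCATGGCAT-3'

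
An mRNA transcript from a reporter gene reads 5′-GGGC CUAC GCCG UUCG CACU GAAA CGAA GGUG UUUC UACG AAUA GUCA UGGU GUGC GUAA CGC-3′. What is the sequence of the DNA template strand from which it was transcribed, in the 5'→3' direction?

Replace U with T to get the coding DNA strand: GGGCCTACGCCGTTCGCACTGAAACGAAGGTGTTTCTACGAATAGTCATGGTGTGCGTAACGC. The template strand is its reverse complement (complement CCCGGATGCGGCAAGCGTGACTTTGCTTCCACAAAGATGCTTATCAGTACCACACGCATTGCG, then reverse).

5'-GCGTTACGCACACCATGACTATTCGTAGAAACACCTTCGTTTCAGTGCGAACGGCGTAGGCCC-3'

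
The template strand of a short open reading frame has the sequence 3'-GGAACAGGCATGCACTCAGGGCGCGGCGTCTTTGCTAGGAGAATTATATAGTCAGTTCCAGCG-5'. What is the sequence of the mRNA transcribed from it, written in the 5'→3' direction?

Reading the template 3'→5' as shown, RNA polymerase pairs each base (A→U, T→A, G↔C) to build mRNA 5'→3' directly.

5′-CCUUGUCCGUACGUGAGUCCCGCGCCGCAGAAACGAUCCUCUUAAUAUAUCAGUCAAGGUCGC-3′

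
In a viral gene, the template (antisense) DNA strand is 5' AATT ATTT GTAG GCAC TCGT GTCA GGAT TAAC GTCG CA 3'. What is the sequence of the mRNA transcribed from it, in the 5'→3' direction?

5′-UGCGACGUUAAUCCUGACACGAGUGCCUACAAAUAAUU-3′

The mRNA has the sequence of the coding strand (reverse complement of the template) with T→U. Reverse complement of AATTATTTGTAGGCACTCGTGTCAGGATTAACGTCGCA is TGCGACGTTAATCCTGACACGAGTGCCTACAAATAATT; then T→U.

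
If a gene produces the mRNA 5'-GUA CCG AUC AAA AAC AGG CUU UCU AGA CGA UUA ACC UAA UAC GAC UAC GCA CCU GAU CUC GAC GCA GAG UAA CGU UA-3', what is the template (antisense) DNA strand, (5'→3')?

Replace U with T to get the coding DNA strand: GTACCGATCAAAAACAGGCTTTCTAGACGATTAACCTAATACGACTACGCACCTGATCTCGACGCAGAGTAACGTTA. The template strand is its reverse complement (complement CATGGCTAGTTTTTGTCCGAAAGATCTGCTAATTGGATTATGCTGATGCGTGGACTAGAGCTGCGTCTCATTGCAAT, then reverse).

5′-TAACGTTACTCTGCGTCGAGATCAGGTGCGTAGTCGTATTAGGTTAATCGTCTAGAAAGCCTGTTTTTGATCGGTAC-3′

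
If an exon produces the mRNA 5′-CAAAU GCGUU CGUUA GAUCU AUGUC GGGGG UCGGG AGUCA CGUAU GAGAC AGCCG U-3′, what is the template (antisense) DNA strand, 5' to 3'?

Replace U with T to get the coding DNA strand: CAAATGCGTTCGTTAGATCTATGTCGGGGGTCGGGAGTCACGTATGAGACAGCCGT. The template strand is its reverse complement (complement GTTTACGCAAGCAATCTAGATACAGCCCCCAGCCCTCAGTGCATACTCTGTCGGCA, then reverse).

5'-ACGGCTGTCTCATACGTGACTCCCGACCCCCGACATAGATCTAACGAACGCATTTG-3'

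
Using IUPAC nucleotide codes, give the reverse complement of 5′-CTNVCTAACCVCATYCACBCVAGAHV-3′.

Standard pairs A↔T, G↔C; ambiguity codes pair Y↔R, B↔V, H↔D, N↔N. Complement (GANBGATTGGBGTARGTGVGBTCTDB), then reverse for 5'→3'.

5'-BDTCTBGVGTGRATGBGGTTAGBNAG-3'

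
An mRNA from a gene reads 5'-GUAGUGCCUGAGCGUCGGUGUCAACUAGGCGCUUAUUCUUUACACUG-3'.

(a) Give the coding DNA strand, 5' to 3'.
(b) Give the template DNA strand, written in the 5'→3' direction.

(a) 5'-GTAGTGCCTGAGCGTCGGTGTCAACTAGGCGCTTATTCTTTACACTG-3'
(b) 5'-CAGTGTAAAGAATAAGCGCCTAGTTGACACCGACGCTCAGGCACTAC-3'

(a) The coding strand matches the mRNA with U→T.
(b) The template strand is the reverse complement of the coding strand.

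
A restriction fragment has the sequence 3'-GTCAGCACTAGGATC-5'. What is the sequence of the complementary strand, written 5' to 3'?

5′-CAGTCGTGATCCTAG-3′

The strand is given 3'→5', so its complement runs 5'→3' in the same left-to-right order: pair each base A↔T, G↔C.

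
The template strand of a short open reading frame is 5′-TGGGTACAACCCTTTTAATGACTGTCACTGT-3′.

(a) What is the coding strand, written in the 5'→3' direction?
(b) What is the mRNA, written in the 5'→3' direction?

(a) 5'-ACAGTGACAGTCATTAAAAGGGTTGTACCCA-3'
(b) 5'-ACAGUGACAGUCAUUAAAAGGGUUGUACCCA-3'

(a) The coding strand is the reverse complement of the template: complement ACCCATGTTGGGAAAATTACTGACAGTGACA, then reverse.
(b) mRNA has the coding-strand sequence with T→U.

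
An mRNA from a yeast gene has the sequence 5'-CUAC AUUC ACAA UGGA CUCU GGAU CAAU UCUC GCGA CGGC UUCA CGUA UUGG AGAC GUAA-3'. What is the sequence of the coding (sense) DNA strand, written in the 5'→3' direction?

5'-CTACATTCACAATGGACTCTGGATCAATTCTCGCGACGGCTTCACGTATTGGAGACGTAA-3'

The coding DNA strand has the same 5'→3' sequence as the mRNA with U replaced by T.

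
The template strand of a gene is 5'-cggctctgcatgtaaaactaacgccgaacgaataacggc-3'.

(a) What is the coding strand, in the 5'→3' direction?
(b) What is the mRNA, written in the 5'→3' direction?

(a) The coding strand is the reverse complement of the template: complement GCCGAGACGTACATTTTGATTGCGGCTTGCTTATTGCCG, then reverse.
(b) mRNA has the coding-strand sequence with T→U.

(a) 5'-GCCGTTATTCGTTCGGCGTTAGTTTTACATGCAGAGCCG-3'
(b) 5'-GCCGUUAUUCGUUCGGCGUUAGUUUUACAUGCAGAGCCG-3'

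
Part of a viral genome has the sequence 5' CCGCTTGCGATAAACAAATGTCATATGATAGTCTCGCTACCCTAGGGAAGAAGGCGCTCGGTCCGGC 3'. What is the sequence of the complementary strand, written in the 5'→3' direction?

The complement of CCGCTTGCGATAAACAAATGTCATATGATAGTCTCGCTACCCTAGGGAAGAAGGCGCTCGGTCCGGC is GGCGAACGCTATTTGTTTACAGTATACTATCAGAGCGATGGGATCCCTTCTTCCGCGAGCCAGGCCG (A↔T, G↔C). DNA strands are antiparallel, so the complementary strand runs 3'→5'; reversing gives the 5'→3' form.

5'-GCCGGACCGAGCGCCTTCTTCCCTAGGGTAGCGAGACTATCATATGACATTTGTTTATCGCAAGCGG-3'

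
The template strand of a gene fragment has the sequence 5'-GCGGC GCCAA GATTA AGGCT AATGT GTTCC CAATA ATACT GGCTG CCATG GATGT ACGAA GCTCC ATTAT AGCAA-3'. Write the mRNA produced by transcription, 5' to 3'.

The mRNA has the sequence of the coding strand (reverse complement of the template) with T→U. Reverse complement of GCGGCGCCAAGATTAAGGCTAATGTGTTCCCAATAATACTGGCTGCCATGGATGTACGAAGCTCCATTATAGCAA is TTGCTATAATGGAGCTTCGTACATCCATGGCAGCCAGTATTATTGGGAACACATTAGCCTTAATCTTGGCGCCGC; then T→U.

5′-UUGCUAUAAUGGAGCUUCGUACAUCCAUGGCAGCCAGUAUUAUUGGGAACACAUUAGCCUUAAUCUUGGCGCCGC-3′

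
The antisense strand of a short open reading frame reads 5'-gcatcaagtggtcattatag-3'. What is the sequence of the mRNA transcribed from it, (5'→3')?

5'-CUAUAAUGACCACUUGAUGC-3'

The mRNA has the sequence of the coding strand (reverse complement of the template) with T→U. Reverse complement of GCATCAAGTGGTCATTATAG is CTATAATGACCACTTGATGC; then T→U.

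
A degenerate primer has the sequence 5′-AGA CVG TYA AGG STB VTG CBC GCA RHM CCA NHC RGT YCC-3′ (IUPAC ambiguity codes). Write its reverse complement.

Standard pairs A↔T, G↔C; ambiguity codes pair R↔Y, M↔K, S↔S, B↔V, H↔D, N↔N. Complement (TCTGBCARTTCCSAVBACGVGCGTYDKGGTNDGYCARGG), then reverse for 5'→3'.

5'-GGRACYGDNTGGKDYTGCGVGCABVASCCTTRACBGTCT-3'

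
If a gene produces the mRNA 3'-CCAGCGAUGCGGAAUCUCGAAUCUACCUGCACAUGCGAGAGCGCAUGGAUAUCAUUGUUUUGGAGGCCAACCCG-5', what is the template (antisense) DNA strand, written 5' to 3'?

Written 5'→3' the mRNA is GCCCAACCGGAGGUUUUGUUACUAUAGGUACGCGAGAGCGUACACGUCCAUCUAAGCUCUAAGGCGUAGCGACC, so the coding DNA strand is GCCCAACCGGAGGTTTTGTTACTATAGGTACGCGAGAGCGTACACGTCCATCTAAGCTCTAAGGCGTAGCGACC. The template is its reverse complement.

5′-GGTCGCTACGCCTTAGAGCTTAGATGGACGTGTACGCTCTCGCGTACCTATAGTAACAAAACCTCCGGTTGGGC-3′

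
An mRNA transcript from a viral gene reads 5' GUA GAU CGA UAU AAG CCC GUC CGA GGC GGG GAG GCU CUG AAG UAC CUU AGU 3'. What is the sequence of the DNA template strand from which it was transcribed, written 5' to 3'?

5'-ACTAAGGTACTTCAGAGCCTCCCCGCCTCGGACGGGCTTATATCGATCTAC-3'

Replace U with T to get the coding DNA strand: GTAGATCGATATAAGCCCGTCCGAGGCGGGGAGGCTCTGAAGTACCTTAGT. The template strand is its reverse complement (complement CATCTAGCTATATTCGGGCAGGCTCCGCCCCTCCGAGACTTCATGGAATCA, then reverse).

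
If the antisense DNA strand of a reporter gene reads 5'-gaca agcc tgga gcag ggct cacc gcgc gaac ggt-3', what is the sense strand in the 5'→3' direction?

The coding strand is complementary and antiparallel to the template: take the complement (A↔T, G↔C) and reverse.

5'-ACCGTTCGCGCGGTGAGCCCTGCTCCAGGCTTGTC-3'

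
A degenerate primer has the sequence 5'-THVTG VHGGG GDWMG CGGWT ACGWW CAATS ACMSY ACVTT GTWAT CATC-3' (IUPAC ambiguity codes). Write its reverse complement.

Standard pairs A↔T, G↔C; ambiguity codes pair Y↔R, M↔K, W↔W, S↔S, D↔H, V↔B. Complement (ADBACBDCCCCHWKCGCCWATGCWWGTTASTGKSRTGBAACAWTAGTAG), then reverse for 5'→3'.

5'-GATGATWACAABGTRSKGTSATTGWWCGTAWCCGCKWHCCCCDBCABDA-3'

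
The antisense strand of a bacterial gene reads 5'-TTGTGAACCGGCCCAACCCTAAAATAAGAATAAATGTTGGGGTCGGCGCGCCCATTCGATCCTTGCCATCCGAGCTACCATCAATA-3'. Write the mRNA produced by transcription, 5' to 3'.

The mRNA has the sequence of the coding strand (reverse complement of the template) with T→U. Reverse complement of TTGTGAACCGGCCCAACCCTAAAATAAGAATAAATGTTGGGGTCGGCGCGCCCATTCGATCCTTGCCATCCGAGCTACCATCAATA is TATTGATGGTAGCTCGGATGGCAAGGATCGAATGGGCGCGCCGACCCCAACATTTATTCTTATTTTAGGGTTGGGCCGGTTCACAA; then T→U.

5'-UAUUGAUGGUAGCUCGGAUGGCAAGGAUCGAAUGGGCGCGCCGACCCCAACAUUUAUUCUUAUUUUAGGGUUGGGCCGGUUCACAA-3'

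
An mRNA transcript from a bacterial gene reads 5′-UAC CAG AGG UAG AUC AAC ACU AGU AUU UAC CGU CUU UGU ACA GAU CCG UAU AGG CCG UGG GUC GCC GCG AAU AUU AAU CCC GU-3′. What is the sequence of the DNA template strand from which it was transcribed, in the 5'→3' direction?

5'-ACGGGATTAATATTCGCGGCGACCCACGGCCTATACGGATCTGTACAAAGACGGTAAATACTAGTGTTGATCTACCTCTGGTA-3'

Replace U with T to get the coding DNA strand: TACCAGAGGTAGATCAACACTAGTATTTACCGTCTTTGTACAGATCCGTATAGGCCGTGGGTCGCCGCGAATATTAATCCCGT. The template strand is its reverse complement (complement ATGGTCTCCATCTAGTTGTGATCATAAATGGCAGAAACATGTCTAGGCATATCCGGCACCCAGCGGCGCTTATAATTAGGGCA, then reverse).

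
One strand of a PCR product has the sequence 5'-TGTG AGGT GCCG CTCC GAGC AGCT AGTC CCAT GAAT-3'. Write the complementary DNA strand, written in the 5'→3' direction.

5′-ATTCATGGGACTAGCTGCTCGGAGCGGCACCTCACA-3′

The complement of TGTGAGGTGCCGCTCCGAGCAGCTAGTCCCATGAAT is ACACTCCACGGCGAGGCTCGTCGATCAGGGTACTTA (A↔T, G↔C). DNA strands are antiparallel, so the complementary strand runs 3'→5'; reversing gives the 5'→3' form.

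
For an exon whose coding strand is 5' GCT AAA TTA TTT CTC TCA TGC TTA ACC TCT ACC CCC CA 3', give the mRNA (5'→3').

The mRNA is synthesized from the template strand, so it matches the coding strand with T replaced by U.

5'-GCUAAAUUAUUUCUCUCAUGCUUAACCUCUACCCCCCA-3'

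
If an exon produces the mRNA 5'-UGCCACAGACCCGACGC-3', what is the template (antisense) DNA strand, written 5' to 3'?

5′-GCGTCGGGTCTGTGGCA-3′

Replace U with T to get the coding DNA strand: TGCCACAGACCCGACGC. The template strand is its reverse complement (complement ACGGTGTCTGGGCTGCG, then reverse).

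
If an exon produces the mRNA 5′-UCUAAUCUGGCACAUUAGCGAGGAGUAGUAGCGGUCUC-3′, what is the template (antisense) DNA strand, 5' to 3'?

5'-GAGACCGCTACTACTCCTCGCTAATGTGCCAGATTAGA-3'

Replace U with T to get the coding DNA strand: TCTAATCTGGCACATTAGCGAGGAGTAGTAGCGGTCTC. The template strand is its reverse complement (complement AGATTAGACCGTGTAATCGCTCCTCATCATCGCCAGAG, then reverse).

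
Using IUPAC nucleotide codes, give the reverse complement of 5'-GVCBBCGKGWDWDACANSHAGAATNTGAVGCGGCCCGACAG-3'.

Standard pairs A↔T, G↔C; ambiguity codes pair K↔M, W↔W, S↔S, B↔V, D↔H, N↔N. Complement (CBGVVGCMCWHWHTGTNSDTCTTANACTBCGCCGGGCTGTC), then reverse for 5'→3'.

5′-CTGTCGGGCCGCBTCANATTCTDSNTGTHWHWCMCGVVGBC-3′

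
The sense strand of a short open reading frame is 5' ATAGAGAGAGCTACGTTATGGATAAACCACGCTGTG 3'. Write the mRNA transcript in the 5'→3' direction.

The mRNA is synthesized from the template strand, so it matches the coding strand with T replaced by U.

5'-AUAGAGAGAGCUACGUUAUGGAUAAACCACGCUGUG-3'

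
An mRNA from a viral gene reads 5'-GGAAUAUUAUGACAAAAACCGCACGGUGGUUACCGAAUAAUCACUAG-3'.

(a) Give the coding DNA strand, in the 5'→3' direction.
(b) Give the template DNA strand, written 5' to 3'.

(a) The coding strand matches the mRNA with U→T.
(b) The template strand is the reverse complement of the coding strand.

(a) 5'-GGAATATTATGACAAAAACCGCACGGTGGTTACCGAATAATCACTAG-3'
(b) 5'-CTAGTGATTATTCGGTAACCACCGTGCGGTTTTTGTCATAATATTCC-3'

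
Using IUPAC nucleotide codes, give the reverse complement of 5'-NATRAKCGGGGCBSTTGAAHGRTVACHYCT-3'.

5′-AGRDGTBAYCDTTCAASVGCCCCGMTYATN-3′

Standard pairs A↔T, G↔C; ambiguity codes pair R↔Y, K↔M, S↔S, B↔V, H↔D, N↔N. Complement (NTAYTMGCCCCGVSAACTTDCYABTGDRGA), then reverse for 5'→3'.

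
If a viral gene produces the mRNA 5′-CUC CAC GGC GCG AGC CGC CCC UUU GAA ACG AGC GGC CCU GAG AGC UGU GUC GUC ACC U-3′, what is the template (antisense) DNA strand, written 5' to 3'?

Replace U with T to get the coding DNA strand: CTCCACGGCGCGAGCCGCCCCTTTGAAACGAGCGGCCCTGAGAGCTGTGTCGTCACCT. The template strand is its reverse complement (complement GAGGTGCCGCGCTCGGCGGGGAAACTTTGCTCGCCGGGACTCTCGACACAGCAGTGGA, then reverse).

5'-AGGTGACGACACAGCTCTCAGGGCCGCTCGTTTCAAAGGGGCGGCTCGCGCCGTGGAG-3'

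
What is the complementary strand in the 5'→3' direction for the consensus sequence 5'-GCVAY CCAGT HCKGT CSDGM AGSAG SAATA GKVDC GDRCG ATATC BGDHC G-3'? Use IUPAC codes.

Standard pairs A↔T, G↔C; ambiguity codes pair R↔Y, M↔K, S↔S, B↔V, D↔H. Complement (CGBTRGGTCADGMCAGSHCKTCSTCSTTATCMBHGCHYGCTATAGVCHDGC), then reverse for 5'→3'.

5'-CGDHCVGATATCGYHCGHBMCTATTSCTSCTKCHSGACMGDACTGGRTBGC-3'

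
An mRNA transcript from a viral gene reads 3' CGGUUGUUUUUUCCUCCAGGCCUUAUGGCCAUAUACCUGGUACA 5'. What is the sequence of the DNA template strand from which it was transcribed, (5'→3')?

5'-GCCAACAAAAAAGGAGGTCCGGAATACCGGTATATGGACCATGT-3'

Written 5'→3' the mRNA is ACAUGGUCCAUAUACCGGUAUUCCGGACCUCCUUUUUUGUUGGC, so the coding DNA strand is ACATGGTCCATATACCGGTATTCCGGACCTCCTTTTTTGTTGGC. The template is its reverse complement.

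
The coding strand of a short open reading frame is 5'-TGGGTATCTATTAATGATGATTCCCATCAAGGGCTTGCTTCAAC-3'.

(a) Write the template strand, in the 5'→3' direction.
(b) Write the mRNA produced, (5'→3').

(a) The template strand is the reverse complement of the coding strand: complement ACCCATAGATAATTACTACTAAGGGTAGTTCCCGAACGAAGTTG, then reverse.
(b) mRNA matches the coding strand with T→U.

(a) 5'-GTTGAAGCAAGCCCTTGATGGGAATCATCATTAATAGATACCCA-3'
(b) 5′-UGGGUAUCUAUUAAUGAUGAUUCCCAUCAAGGGCUUGCUUCAAC-3′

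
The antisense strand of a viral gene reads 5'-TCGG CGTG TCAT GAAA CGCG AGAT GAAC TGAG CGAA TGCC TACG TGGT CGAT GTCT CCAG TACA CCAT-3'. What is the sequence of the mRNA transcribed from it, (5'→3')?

The mRNA has the sequence of the coding strand (reverse complement of the template) with T→U. Reverse complement of TCGGCGTGTCATGAAACGCGAGATGAACTGAGCGAATGCCTACGTGGTCGATGTCTCCAGTACACCAT is ATGGTGTACTGGAGACATCGACCACGTAGGCATTCGCTCAGTTCATCTCGCGTTTCATGACACGCCGA; then T→U.

5'-AUGGUGUACUGGAGACAUCGACCACGUAGGCAUUCGCUCAGUUCAUCUCGCGUUUCAUGACACGCCGA-3'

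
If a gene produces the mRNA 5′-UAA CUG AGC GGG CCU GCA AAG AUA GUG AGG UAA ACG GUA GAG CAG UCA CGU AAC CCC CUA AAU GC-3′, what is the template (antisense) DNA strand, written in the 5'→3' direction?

5'-GCATTTAGGGGGTTACGTGACTGCTCTACCGTTTACCTCACTATCTTTGCAGGCCCGCTCAGTTA-3'

Replace U with T to get the coding DNA strand: TAACTGAGCGGGCCTGCAAAGATAGTGAGGTAAACGGTAGAGCAGTCACGTAACCCCCTAAATGC. The template strand is its reverse complement (complement ATTGACTCGCCCGGACGTTTCTATCACTCCATTTGCCATCTCGTCAGTGCATTGGGGGATTTACG, then reverse).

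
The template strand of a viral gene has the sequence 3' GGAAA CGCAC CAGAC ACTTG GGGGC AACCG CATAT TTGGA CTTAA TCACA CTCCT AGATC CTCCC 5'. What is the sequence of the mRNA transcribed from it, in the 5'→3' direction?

5'-CCUUUGCGUGGUCUGUGAACCCCCGUUGGCGUAUAAACCUGAAUUAGUGUGAGGAUCUAGGAGGG-3'

Reading the template 3'→5' as shown, RNA polymerase pairs each base (A→U, T→A, G↔C) to build mRNA 5'→3' directly.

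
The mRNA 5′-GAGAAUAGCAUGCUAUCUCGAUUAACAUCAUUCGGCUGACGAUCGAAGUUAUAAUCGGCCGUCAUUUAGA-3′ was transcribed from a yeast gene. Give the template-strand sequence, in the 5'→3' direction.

5′-TCTAAATGACGGCCGATTATAACTTCGATCGTCAGCCGAATGATGTTAATCGAGATAGCATGCTATTCTC-3′

Replace U with T to get the coding DNA strand: GAGAATAGCATGCTATCTCGATTAACATCATTCGGCTGACGATCGAAGTTATAATCGGCCGTCATTTAGA. The template strand is its reverse complement (complement CTCTTATCGTACGATAGAGCTAATTGTAGTAAGCCGACTGCTAGCTTCAATATTAGCCGGCAGTAAATCT, then reverse).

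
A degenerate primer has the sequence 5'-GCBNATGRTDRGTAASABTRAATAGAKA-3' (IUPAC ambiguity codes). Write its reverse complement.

5′-TMTCTATTYAVTSTTACYHAYCATNVGC-3′

Standard pairs A↔T, G↔C; ambiguity codes pair R↔Y, K↔M, S↔S, B↔V, D↔H, N↔N. Complement (CGVNTACYAHYCATTSTVAYTTATCTMT), then reverse for 5'→3'.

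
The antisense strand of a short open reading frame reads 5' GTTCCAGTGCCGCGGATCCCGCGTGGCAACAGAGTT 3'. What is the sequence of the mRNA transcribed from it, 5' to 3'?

5'-AACUCUGUUGCCACGCGGGAUCCGCGGCACUGGAAC-3'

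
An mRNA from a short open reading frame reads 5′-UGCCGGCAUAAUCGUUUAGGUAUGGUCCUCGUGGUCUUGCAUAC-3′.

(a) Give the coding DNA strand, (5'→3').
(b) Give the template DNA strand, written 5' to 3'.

(a) The coding strand matches the mRNA with U→T.
(b) The template strand is the reverse complement of the coding strand.

(a) 5'-TGCCGGCATAATCGTTTAGGTATGGTCCTCGTGGTCTTGCATAC-3'
(b) 5'-GTATGCAAGACCACGAGGACCATACCTAAACGATTATGCCGGCA-3'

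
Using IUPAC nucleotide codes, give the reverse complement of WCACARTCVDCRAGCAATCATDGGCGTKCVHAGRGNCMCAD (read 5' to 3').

5'-HTGKGNCYCTDBGMACGCCHATGATTGCTYGHBGAYTGTGW-3'

Standard pairs A↔T, G↔C; ambiguity codes pair R↔Y, M↔K, W↔W, D↔H, V↔B, N↔N. Complement (WGTGTYAGBHGYTCGTTAGTAHCCGCAMGBDTCYCNGKGTH), then reverse for 5'→3'.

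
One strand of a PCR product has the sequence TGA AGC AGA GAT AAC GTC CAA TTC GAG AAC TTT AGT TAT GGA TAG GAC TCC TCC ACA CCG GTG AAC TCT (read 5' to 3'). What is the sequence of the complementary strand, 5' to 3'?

5'-AGAGTTCACCGGTGTGGAGGAGTCCTATCCATAACTAAAGTTCTCGAATTGGACGTTATCTCTGCTTCA-3'

Pairing A↔T and G↔C gives ACTTCGTCTCTATTGCAGGTTAAGCTCTTGAAATCAATACCTATCCTGAGGAGGTGTGGCCACTTGAGA, running 3'→5'. Reverse for the 5'→3' convention.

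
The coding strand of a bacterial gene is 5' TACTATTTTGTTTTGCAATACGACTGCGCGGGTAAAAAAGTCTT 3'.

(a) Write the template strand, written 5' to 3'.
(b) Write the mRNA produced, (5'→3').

(a) The template strand is the reverse complement of the coding strand: complement ATGATAAAACAAAACGTTATGCTGACGCGCCCATTTTTTCAGAA, then reverse.
(b) mRNA matches the coding strand with T→U.

(a) 5'-AAGACTTTTTTACCCGCGCAGTCGTATTGCAAAACAAAATAGTA-3'
(b) 5'-UACUAUUUUGUUUUGCAAUACGACUGCGCGGGUAAAAAAGUCUU-3'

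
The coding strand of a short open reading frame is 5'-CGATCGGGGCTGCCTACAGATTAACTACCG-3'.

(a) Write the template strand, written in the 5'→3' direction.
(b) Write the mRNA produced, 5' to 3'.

(a) The template strand is the reverse complement of the coding strand: complement GCTAGCCCCGACGGATGTCTAATTGATGGC, then reverse.
(b) mRNA matches the coding strand with T→U.

(a) 5′-CGGTAGTTAATCTGTAGGCAGCCCCGATCG-3′
(b) 5'-CGAUCGGGGCUGCCUACAGAUUAACUACCG-3'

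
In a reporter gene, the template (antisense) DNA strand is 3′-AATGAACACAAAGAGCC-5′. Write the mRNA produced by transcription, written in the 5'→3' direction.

Reading the template 3'→5' as shown, RNA polymerase pairs each base (A→U, T→A, G↔C) to build mRNA 5'→3' directly.

5'-UUACUUGUGUUUCUCGG-3'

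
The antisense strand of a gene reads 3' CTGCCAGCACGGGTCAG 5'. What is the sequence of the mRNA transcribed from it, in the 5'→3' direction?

Reading the template 3'→5' as shown, RNA polymerase pairs each base (A→U, T→A, G↔C) to build mRNA 5'→3' directly.

5'-GACGGUCGUGCCCAGUC-3'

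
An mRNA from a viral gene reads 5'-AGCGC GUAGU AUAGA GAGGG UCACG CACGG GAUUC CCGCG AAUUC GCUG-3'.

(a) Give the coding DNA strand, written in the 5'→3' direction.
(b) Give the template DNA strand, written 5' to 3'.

(a) 5'-AGCGCGTAGTATAGAGAGGGTCACGCACGGGATTCCCGCGAATTCGCTG-3'
(b) 5'-CAGCGAATTCGCGGGAATCCCGTGCGTGACCCTCTCTATACTACGCGCT-3'

(a) The coding strand matches the mRNA with U→T.
(b) The template strand is the reverse complement of the coding strand.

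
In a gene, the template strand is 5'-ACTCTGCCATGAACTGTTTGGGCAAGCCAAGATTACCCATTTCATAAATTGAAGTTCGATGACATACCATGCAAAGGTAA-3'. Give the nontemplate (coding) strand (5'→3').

The coding strand is complementary and antiparallel to the template: take the complement (A↔T, G↔C) and reverse.

5'-TTACCTTTGCATGGTATGTCATCGAACTTCAATTTATGAAATGGGTAATCTTGGCTTGCCCAAACAGTTCATGGCAGAGT-3'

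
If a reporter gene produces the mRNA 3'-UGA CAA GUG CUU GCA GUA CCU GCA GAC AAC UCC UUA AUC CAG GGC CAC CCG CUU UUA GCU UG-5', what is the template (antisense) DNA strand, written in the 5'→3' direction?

5'-ACTGTTCACGAACGTCATGGACGTCTGTTGAGGAATTAGGTCCCGGTGGGCGAAAATCGAAC-3'

Written 5'→3' the mRNA is GUUCGAUUUUCGCCCACCGGGACCUAAUUCCUCAACAGACGUCCAUGACGUUCGUGAACAGU, so the coding DNA strand is GTTCGATTTTCGCCCACCGGGACCTAATTCCTCAACAGACGTCCATGACGTTCGTGAACAGT. The template is its reverse complement.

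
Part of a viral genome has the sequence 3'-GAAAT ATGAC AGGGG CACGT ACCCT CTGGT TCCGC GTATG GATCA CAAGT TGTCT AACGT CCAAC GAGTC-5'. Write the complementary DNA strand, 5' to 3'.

5'-CTTTATACTGTCCCCGTGCATGGGAGACCAAGGCGCATACCTAGTGTTCAACAGATTGCAGGTTGCTCAG-3'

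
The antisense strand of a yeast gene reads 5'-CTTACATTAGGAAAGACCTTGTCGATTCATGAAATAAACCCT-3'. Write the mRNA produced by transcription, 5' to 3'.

5'-AGGGUUUAUUUCAUGAAUCGACAAGGUCUUUCCUAAUGUAAG-3'

RNA polymerase reads the template 3'→5' and synthesizes mRNA 5'→3' by base-pairing (A→U, T→A, G↔C). The complement of the template is GAATGTAATCCTTTCTGGAACAGCTAAGTACTTTATTTGGGA; antiparallel, so 5'→3' the coding strand is AGGGTTTATTTCATGAATCGACAAGGTCTTTCCTAATGTAAG. Replace T with U for the mRNA.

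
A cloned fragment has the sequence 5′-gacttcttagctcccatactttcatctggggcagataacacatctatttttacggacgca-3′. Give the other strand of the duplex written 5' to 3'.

5′-TGCGTCCGTAAAAATAGATGTGTTATCTGCCCCAGATGAAAGTATGGGAGCTAAGAAGTC-3′

The complement of GACTTCTTAGCTCCCATACTTTCATCTGGGGCAGATAACACATCTATTTTTACGGACGCA is CTGAAGAATCGAGGGTATGAAAGTAGACCCCGTCTATTGTGTAGATAAAAATGCCTGCGT (A↔T, G↔C). DNA strands are antiparallel, so the complementary strand runs 3'→5'; reversing gives the 5'→3' form.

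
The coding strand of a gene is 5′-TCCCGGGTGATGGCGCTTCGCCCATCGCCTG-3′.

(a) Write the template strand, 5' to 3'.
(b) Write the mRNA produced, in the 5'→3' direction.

(a) The template strand is the reverse complement of the coding strand: complement AGGGCCCACTACCGCGAAGCGGGTAGCGGAC, then reverse.
(b) mRNA matches the coding strand with T→U.

(a) 5′-CAGGCGATGGGCGAAGCGCCATCACCCGGGA-3′
(b) 5′-UCCCGGGUGAUGGCGCUUCGCCCAUCGCCUG-3′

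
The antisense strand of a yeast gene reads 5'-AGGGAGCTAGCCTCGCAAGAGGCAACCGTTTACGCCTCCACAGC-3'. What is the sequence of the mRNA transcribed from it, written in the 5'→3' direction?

5′-GCUGUGGAGGCGUAAACGGUUGCCUCUUGCGAGGCUAGCUCCCU-3′

The mRNA has the sequence of the coding strand (reverse complement of the template) with T→U. Reverse complement of AGGGAGCTAGCCTCGCAAGAGGCAACCGTTTACGCCTCCACAGC is GCTGTGGAGGCGTAAACGGTTGCCTCTTGCGAGGCTAGCTCCCT; then T→U.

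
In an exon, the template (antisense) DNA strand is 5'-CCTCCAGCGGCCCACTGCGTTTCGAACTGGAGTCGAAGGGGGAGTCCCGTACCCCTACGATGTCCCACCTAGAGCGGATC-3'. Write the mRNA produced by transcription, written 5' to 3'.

5′-GAUCCGCUCUAGGUGGGACAUCGUAGGGGUACGGGACUCCCCCUUCGACUCCAGUUCGAAACGCAGUGGGCCGCUGGAGG-3′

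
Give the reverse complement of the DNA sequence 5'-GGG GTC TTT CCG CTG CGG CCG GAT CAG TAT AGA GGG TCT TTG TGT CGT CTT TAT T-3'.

5'-AATAAAGACGACACAAAGACCCTCTATACTGATCCGGCCGCAGCGGAAAGACCCC-3'

Reading the sequence 3'→5' and pairing each base (A↔T, G↔C) gives the reverse complement directly.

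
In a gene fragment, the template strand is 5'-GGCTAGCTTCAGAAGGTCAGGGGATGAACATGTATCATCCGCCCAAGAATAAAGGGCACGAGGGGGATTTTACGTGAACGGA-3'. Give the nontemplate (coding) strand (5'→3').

5'-TCCGTTCACGTAAAATCCCCCTCGTGCCCTTTATTCTTGGGCGGATGATACATGTTCATCCCCTGACCTTCTGAAGCTAGCC-3'

The coding strand is complementary and antiparallel to the template: take the complement (A↔T, G↔C) and reverse.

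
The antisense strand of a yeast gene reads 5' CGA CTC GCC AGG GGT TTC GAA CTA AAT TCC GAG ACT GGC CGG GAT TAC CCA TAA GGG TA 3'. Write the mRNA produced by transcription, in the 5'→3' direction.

RNA polymerase reads the template 3'→5' and synthesizes mRNA 5'→3' by base-pairing (A→U, T→A, G↔C). The complement of the template is GCTGAGCGGTCCCCAAAGCTTGATTTAAGGCTCTGACCGGCCCTAATGGGTATTCCCAT; antiparallel, so 5'→3' the coding strand is TACCCTTATGGGTAATCCCGGCCAGTCTCGGAATTTAGTTCGAAACCCCTGGCGAGTCG. Replace T with U for the mRNA.

5'-UACCCUUAUGGGUAAUCCCGGCCAGUCUCGGAAUUUAGUUCGAAACCCCUGGCGAGUCG-3'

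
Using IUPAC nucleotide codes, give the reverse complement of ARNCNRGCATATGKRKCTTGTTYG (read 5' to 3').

Standard pairs A↔T, G↔C; ambiguity codes pair R↔Y, K↔M, N↔N. Complement (TYNGNYCGTATACMYMGAACAARC), then reverse for 5'→3'.

5'-CRAACAAGMYMCATATGCYNGNYT-3'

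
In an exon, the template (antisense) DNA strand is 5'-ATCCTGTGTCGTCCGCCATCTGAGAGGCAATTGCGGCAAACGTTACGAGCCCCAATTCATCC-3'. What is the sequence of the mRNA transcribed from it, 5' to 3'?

5'-GGAUGAAUUGGGGCUCGUAACGUUUGCCGCAAUUGCCUCUCAGAUGGCGGACGACACAGGAU-3'

The mRNA has the sequence of the coding strand (reverse complement of the template) with T→U. Reverse complement of ATCCTGTGTCGTCCGCCATCTGAGAGGCAATTGCGGCAAACGTTACGAGCCCCAATTCATCC is GGATGAATTGGGGCTCGTAACGTTTGCCGCAATTGCCTCTCAGATGGCGGACGACACAGGAT; then T→U.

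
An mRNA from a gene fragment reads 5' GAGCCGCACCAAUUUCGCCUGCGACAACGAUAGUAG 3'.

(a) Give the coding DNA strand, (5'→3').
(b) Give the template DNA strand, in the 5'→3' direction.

(a) 5'-GAGCCGCACCAATTTCGCCTGCGACAACGATAGTAG-3'
(b) 5'-CTACTATCGTTGTCGCAGGCGAAATTGGTGCGGCTC-3'

(a) The coding strand matches the mRNA with U→T.
(b) The template strand is the reverse complement of the coding strand.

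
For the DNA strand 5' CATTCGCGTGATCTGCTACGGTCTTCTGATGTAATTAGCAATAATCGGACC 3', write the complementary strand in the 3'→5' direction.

Base-pairing A↔T, G↔C gives the complement. The complementary strand is antiparallel, so paired with a 5'→3' strand it runs 3'→5'.

3'-GTAAGCGCACTAGACGATGCCAGAAGACTACATTAATCGTTATTAGCCTGG-5'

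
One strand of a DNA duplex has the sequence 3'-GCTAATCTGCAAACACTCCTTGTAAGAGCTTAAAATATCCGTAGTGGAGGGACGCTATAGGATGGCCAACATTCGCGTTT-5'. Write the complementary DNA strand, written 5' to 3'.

5'-CGATTAGACGTTTGTGAGGAACATTCTCGAATTTTATAGGCATCACCTCCCTGCGATATCCTACCGGTTGTAAGCGCAAA-3'

The strand is given 3'→5', so its complement runs 5'→3' in the same left-to-right order: pair each base A↔T, G↔C.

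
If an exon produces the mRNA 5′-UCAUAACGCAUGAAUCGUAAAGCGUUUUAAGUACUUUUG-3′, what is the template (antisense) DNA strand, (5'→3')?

Replace U with T to get the coding DNA strand: TCATAACGCATGAATCGTAAAGCGTTTTAAGTACTTTTG. The template strand is its reverse complement (complement AGTATTGCGTACTTAGCATTTCGCAAAATTCATGAAAAC, then reverse).

5'-CAAAAGTACTTAAAACGCTTTACGATTCATGCGTTATGA-3'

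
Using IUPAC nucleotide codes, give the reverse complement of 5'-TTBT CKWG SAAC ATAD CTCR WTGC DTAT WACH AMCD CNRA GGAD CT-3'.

5′-AGHTCCTYNGHGKTDGTWATAHGCAWYGAGHTATGTTSCWMGAVAA-3′

Standard pairs A↔T, G↔C; ambiguity codes pair R↔Y, M↔K, W↔W, S↔S, B↔V, D↔H, N↔N. Complement (AAVAGMWCSTTGTATHGAGYWACGHATAWTGDTKGHGNYTCCTHGA), then reverse for 5'→3'.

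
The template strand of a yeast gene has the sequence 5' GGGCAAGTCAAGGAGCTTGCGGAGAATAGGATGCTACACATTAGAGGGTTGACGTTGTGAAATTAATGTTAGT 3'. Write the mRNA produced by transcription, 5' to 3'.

5'-ACUAACAUUAAUUUCACAACGUCAACCCUCUAAUGUGUAGCAUCCUAUUCUCCGCAAGCUCCUUGACUUGCCC-3'

The mRNA has the sequence of the coding strand (reverse complement of the template) with T→U. Reverse complement of GGGCAAGTCAAGGAGCTTGCGGAGAATAGGATGCTACACATTAGAGGGTTGACGTTGTGAAATTAATGTTAGT is ACTAACATTAATTTCACAACGTCAACCCTCTAATGTGTAGCATCCTATTCTCCGCAAGCTCCTTGACTTGCCC; then T→U.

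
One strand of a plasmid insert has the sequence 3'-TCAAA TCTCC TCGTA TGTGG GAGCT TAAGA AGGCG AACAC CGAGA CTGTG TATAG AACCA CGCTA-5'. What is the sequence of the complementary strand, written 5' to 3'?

The strand is given 3'→5', so its complement runs 5'→3' in the same left-to-right order: pair each base A↔T, G↔C.

5'-AGTTTAGAGGAGCATACACCCTCGAATTCTTCCGCTTGTGGCTCTGACACATATCTTGGTGCGAT-3'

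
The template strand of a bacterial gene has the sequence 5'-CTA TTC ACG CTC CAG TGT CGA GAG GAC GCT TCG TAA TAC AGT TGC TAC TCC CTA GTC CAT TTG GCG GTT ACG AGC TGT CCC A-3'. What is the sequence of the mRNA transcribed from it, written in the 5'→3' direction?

5'-UGGGACAGCUCGUAACCGCCAAAUGGACUAGGGAGUAGCAACUGUAUUACGAAGCGUCCUCUCGACACUGGAGCGUGAAUAG-3'

RNA polymerase reads the template 3'→5' and synthesizes mRNA 5'→3' by base-pairing (A→U, T→A, G↔C). The complement of the template is GATAAGTGCGAGGTCACAGCTCTCCTGCGAAGCATTATGTCAACGATGAGGGATCAGGTAAACCGCCAATGCTCGACAGGGT; antiparallel, so 5'→3' the coding strand is TGGGACAGCTCGTAACCGCCAAATGGACTAGGGAGTAGCAACTGTATTACGAAGCGTCCTCTCGACACTGGAGCGTGAATAG. Replace T with U for the mRNA.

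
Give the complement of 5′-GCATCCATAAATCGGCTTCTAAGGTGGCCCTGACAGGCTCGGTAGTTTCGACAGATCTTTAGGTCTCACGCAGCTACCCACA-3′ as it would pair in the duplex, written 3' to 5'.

3′-CGTAGGTATTTAGCCGAAGATTCCACCGGGACTGTCCGAGCCATCAAAGCTGTCTAGAAATCCAGAGTGCGTCGATGGGTGT-5′

Base-pairing A↔T, G↔C gives the complement. The complementary strand is antiparallel, so paired with a 5'→3' strand it runs 3'→5'.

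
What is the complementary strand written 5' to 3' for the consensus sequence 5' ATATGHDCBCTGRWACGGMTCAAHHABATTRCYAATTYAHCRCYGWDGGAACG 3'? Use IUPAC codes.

5'-CGTTCCHWCRGYGDTRAATTRGYAATVTDDTTGAKCCGTWYCAGVGHDCATAT-3'

Standard pairs A↔T, G↔C; ambiguity codes pair R↔Y, M↔K, W↔W, B↔V, D↔H. Complement (TATACDHGVGACYWTGCCKAGTTDDTVTAAYGRTTAARTDGYGRCWHCCTTGC), then reverse for 5'→3'.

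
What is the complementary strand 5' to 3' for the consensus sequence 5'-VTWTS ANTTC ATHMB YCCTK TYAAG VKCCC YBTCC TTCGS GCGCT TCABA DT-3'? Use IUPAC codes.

5'-AHTVTGAAGCGCSCGAAGGAVRGGGMBCTTRAMAGGRVKDATGAANTSAWAB-3'

Standard pairs A↔T, G↔C; ambiguity codes pair Y↔R, M↔K, W↔W, S↔S, B↔V, D↔H, N↔N. Complement (BAWASTNAAGTADKVRGGAMARTTCBMGGGRVAGGAAGCSCGCGAAGTVTHA), then reverse for 5'→3'.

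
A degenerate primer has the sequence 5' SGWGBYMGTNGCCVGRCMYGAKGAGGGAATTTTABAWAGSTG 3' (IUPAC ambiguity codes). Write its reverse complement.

5'-CASCTWTVTAAAATTCCCTCMTCRKGYCBGGCNACKRVCWCS-3'

Standard pairs A↔T, G↔C; ambiguity codes pair R↔Y, M↔K, W↔W, S↔S, B↔V, N↔N. Complement (SCWCVRKCANCGGBCYGKRCTMCTCCCTTAAAATVTWTCSAC), then reverse for 5'→3'.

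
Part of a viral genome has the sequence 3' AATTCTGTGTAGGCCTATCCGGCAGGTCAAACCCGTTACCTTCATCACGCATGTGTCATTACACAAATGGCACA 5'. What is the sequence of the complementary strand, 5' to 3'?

The strand is given 3'→5', so its complement runs 5'→3' in the same left-to-right order: pair each base A↔T, G↔C.

5'-TTAAGACACATCCGGATAGGCCGTCCAGTTTGGGCAATGGAAGTAGTGCGTACACAGTAATGTGTTTACCGTGT-3'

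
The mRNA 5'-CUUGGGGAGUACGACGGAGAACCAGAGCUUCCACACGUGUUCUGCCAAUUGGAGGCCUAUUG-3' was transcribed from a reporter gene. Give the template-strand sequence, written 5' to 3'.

Replace U with T to get the coding DNA strand: CTTGGGGAGTACGACGGAGAACCAGAGCTTCCACACGTGTTCTGCCAATTGGAGGCCTATTG. The template strand is its reverse complement (complement GAACCCCTCATGCTGCCTCTTGGTCTCGAAGGTGTGCACAAGACGGTTAACCTCCGGATAAC, then reverse).

5'-CAATAGGCCTCCAATTGGCAGAACACGTGTGGAAGCTCTGGTTCTCCGTCGTACTCCCCAAG-3'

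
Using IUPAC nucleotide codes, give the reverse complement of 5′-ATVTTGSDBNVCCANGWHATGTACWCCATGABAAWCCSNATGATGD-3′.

5'-HCATCATNSGGWTTVTCATGGWGTACATDWCNTGGBNVHSCAABAT-3'

Standard pairs A↔T, G↔C; ambiguity codes pair W↔W, S↔S, B↔V, D↔H, N↔N. Complement (TABAACSHVNBGGTNCWDTACATGWGGTACTVTTWGGSNTACTACH), then reverse for 5'→3'.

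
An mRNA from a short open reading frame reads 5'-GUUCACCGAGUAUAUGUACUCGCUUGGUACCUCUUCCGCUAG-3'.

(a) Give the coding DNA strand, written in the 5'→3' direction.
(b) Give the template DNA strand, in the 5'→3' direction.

(a) 5'-GTTCACCGAGTATATGTACTCGCTTGGTACCTCTTCCGCTAG-3'
(b) 5'-CTAGCGGAAGAGGTACCAAGCGAGTACATATACTCGGTGAAC-3'

(a) The coding strand matches the mRNA with U→T.
(b) The template strand is the reverse complement of the coding strand.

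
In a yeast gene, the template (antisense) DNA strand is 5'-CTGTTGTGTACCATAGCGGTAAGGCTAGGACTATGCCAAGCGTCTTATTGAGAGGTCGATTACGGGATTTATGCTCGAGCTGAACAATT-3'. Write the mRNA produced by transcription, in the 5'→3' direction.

The mRNA has the sequence of the coding strand (reverse complement of the template) with T→U. Reverse complement of CTGTTGTGTACCATAGCGGTAAGGCTAGGACTATGCCAAGCGTCTTATTGAGAGGTCGATTACGGGATTTATGCTCGAGCTGAACAATT is AATTGTTCAGCTCGAGCATAAATCCCGTAATCGACCTCTCAATAAGACGCTTGGCATAGTCCTAGCCTTACCGCTATGGTACACAACAG; then T→U.

5'-AAUUGUUCAGCUCGAGCAUAAAUCCCGUAAUCGACCUCUCAAUAAGACGCUUGGCAUAGUCCUAGCCUUACCGCUAUGGUACACAACAG-3'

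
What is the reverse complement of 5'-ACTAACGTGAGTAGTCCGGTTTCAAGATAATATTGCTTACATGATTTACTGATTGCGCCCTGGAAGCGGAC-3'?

5′-GTCCGCTTCCAGGGCGCAATCAGTAAATCATGTAAGCAATATTATCTTGAAACCGGACTACTCACGTTAGT-3′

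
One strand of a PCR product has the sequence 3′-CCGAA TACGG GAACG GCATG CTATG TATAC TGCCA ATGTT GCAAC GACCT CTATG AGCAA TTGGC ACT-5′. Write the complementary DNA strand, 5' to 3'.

5'-GGCTTATGCCCTTGCCGTACGATACATATGACGGTTACAACGTTGCTGGAGATACTCGTTAACCGTGA-3'

The strand is given 3'→5', so its complement runs 5'→3' in the same left-to-right order: pair each base A↔T, G↔C.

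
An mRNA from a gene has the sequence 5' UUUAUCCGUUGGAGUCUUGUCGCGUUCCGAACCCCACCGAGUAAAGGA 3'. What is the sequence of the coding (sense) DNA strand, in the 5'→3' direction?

The coding DNA strand has the same 5'→3' sequence as the mRNA with U replaced by T.

5'-TTTATCCGTTGGAGTCTTGTCGCGTTCCGAACCCCACCGAGTAAAGGA-3'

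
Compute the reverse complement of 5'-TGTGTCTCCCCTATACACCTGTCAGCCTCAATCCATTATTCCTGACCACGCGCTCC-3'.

Complement each base (A↔T, G↔C): ACACAGAGGGGATATGTGGACAGTCGGAGTTAGGTAATAAGGACTGGTGCGCGAGG. Then reverse.

5′-GGAGCGCGTGGTCAGGAATAATGGATTGAGGCTGACAGGTGTATAGGGGAGACACA-3′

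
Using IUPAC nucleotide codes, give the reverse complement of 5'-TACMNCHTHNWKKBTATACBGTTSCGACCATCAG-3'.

Standard pairs A↔T, G↔C; ambiguity codes pair M↔K, W↔W, S↔S, B↔V, H↔D, N↔N. Complement (ATGKNGDADNWMMVATATGVCAASGCTGGTAGTC), then reverse for 5'→3'.

5'-CTGATGGTCGSAACVGTATAVMMWNDADGNKGTA-3'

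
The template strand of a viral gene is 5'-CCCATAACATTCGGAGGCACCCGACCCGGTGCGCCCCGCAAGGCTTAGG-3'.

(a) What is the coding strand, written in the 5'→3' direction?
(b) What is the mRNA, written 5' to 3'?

(a) 5'-CCTAAGCCTTGCGGGGCGCACCGGGTCGGGTGCCTCCGAATGTTATGGG-3'
(b) 5'-CCUAAGCCUUGCGGGGCGCACCGGGUCGGGUGCCUCCGAAUGUUAUGGG-3'

(a) The coding strand is the reverse complement of the template: complement GGGTATTGTAAGCCTCCGTGGGCTGGGCCACGCGGGGCGTTCCGAATCC, then reverse.
(b) mRNA has the coding-strand sequence with T→U.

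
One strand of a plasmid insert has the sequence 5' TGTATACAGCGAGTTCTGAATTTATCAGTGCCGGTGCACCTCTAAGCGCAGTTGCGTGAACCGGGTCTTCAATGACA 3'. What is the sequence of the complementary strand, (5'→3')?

5'-TGTCATTGAAGACCCGGTTCACGCAACTGCGCTTAGAGGTGCACCGGCACTGATAAATTCAGAACTCGCTGTATACA-3'

Pairing A↔T and G↔C gives ACATATGTCGCTCAAGACTTAAATAGTCACGGCCACGTGGAGATTCGCGTCAACGCACTTGGCCCAGAAGTTACTGT, running 3'→5'. Reverse for the 5'→3' convention.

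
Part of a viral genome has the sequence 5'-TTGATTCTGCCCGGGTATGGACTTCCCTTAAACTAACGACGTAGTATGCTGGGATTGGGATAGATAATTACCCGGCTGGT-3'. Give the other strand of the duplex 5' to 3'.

The complement of TTGATTCTGCCCGGGTATGGACTTCCCTTAAACTAACGACGTAGTATGCTGGGATTGGGATAGATAATTACCCGGCTGGT is AACTAAGACGGGCCCATACCTGAAGGGAATTTGATTGCTGCATCATACGACCCTAACCCTATCTATTAATGGGCCGACCA (A↔T, G↔C). DNA strands are antiparallel, so the complementary strand runs 3'→5'; reversing gives the 5'→3' form.

5'-ACCAGCCGGGTAATTATCTATCCCAATCCCAGCATACTACGTCGTTAGTTTAAGGGAAGTCCATACCCGGGCAGAATCAA-3'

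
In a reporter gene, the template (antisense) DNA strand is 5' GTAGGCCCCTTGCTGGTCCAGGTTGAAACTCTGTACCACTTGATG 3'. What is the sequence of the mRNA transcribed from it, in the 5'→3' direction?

5'-CAUCAAGUGGUACAGAGUUUCAACCUGGACCAGCAAGGGGCCUAC-3'

RNA polymerase reads the template 3'→5' and synthesizes mRNA 5'→3' by base-pairing (A→U, T→A, G↔C). The complement of the template is CATCCGGGGAACGACCAGGTCCAACTTTGAGACATGGTGAACTAC; antiparallel, so 5'→3' the coding strand is CATCAAGTGGTACAGAGTTTCAACCTGGACCAGCAAGGGGCCTAC. Replace T with U for the mRNA.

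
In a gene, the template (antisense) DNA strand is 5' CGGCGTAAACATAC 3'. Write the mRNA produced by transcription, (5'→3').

RNA polymerase reads the template 3'→5' and synthesizes mRNA 5'→3' by base-pairing (A→U, T→A, G↔C). The complement of the template is GCCGCATTTGTATG; antiparallel, so 5'→3' the coding strand is GTATGTTTACGCCG. Replace T with U for the mRNA.

5'-GUAUGUUUACGCCG-3'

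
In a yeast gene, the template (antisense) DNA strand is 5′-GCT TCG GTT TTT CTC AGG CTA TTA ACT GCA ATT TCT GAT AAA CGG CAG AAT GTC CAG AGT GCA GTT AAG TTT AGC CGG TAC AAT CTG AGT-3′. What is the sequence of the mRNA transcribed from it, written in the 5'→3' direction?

5'-ACUCAGAUUGUACCGGCUAAACUUAACUGCACUCUGGACAUUCUGCCGUUUAUCAGAAAUUGCAGUUAAUAGCCUGAGAAAAACCGAAGC-3'

The mRNA has the sequence of the coding strand (reverse complement of the template) with T→U. Reverse complement of GCTTCGGTTTTTCTCAGGCTATTAACTGCAATTTCTGATAAACGGCAGAATGTCCAGAGTGCAGTTAAGTTTAGCCGGTACAATCTGAGT is ACTCAGATTGTACCGGCTAAACTTAACTGCACTCTGGACATTCTGCCGTTTATCAGAAATTGCAGTTAATAGCCTGAGAAAAACCGAAGC; then T→U.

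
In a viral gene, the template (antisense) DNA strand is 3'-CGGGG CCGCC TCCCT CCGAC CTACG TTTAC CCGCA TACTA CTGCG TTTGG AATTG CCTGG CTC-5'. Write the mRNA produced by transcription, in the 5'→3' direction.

5'-GCCCCGGCGGAGGGAGGCUGGAUGCAAAUGGGCGUAUGAUGACGCAAACCUUAACGGACCGAG-3'

Reading the template 3'→5' as shown, RNA polymerase pairs each base (A→U, T→A, G↔C) to build mRNA 5'→3' directly.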